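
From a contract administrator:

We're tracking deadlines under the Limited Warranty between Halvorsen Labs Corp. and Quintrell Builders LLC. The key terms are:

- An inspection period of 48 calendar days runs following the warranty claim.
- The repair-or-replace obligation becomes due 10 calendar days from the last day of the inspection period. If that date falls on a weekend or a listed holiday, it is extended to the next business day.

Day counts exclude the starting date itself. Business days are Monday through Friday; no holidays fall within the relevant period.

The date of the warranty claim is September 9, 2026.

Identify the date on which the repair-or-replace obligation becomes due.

November 6, 2026

Adding 48 calendar days to September 9, 2026 gives October 27, 2026, which is the last day of the inspection period.
The date on which the repair-or-replace obligation becomes due: 10 calendar days after October 27, 2026 is November 6, 2026. November 6, 2026 is a Friday, so no roll-forward applies.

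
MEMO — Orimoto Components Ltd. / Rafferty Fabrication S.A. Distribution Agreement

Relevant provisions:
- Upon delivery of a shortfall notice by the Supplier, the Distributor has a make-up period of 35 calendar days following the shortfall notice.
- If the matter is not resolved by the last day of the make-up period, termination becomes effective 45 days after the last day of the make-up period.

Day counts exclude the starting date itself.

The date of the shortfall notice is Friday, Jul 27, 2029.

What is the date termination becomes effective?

The last day of the make-up period: 35 calendar days after Jul 27, 2029 is Aug 31, 2029.
Adding 45 calendar days to Aug 31, 2029 gives Oct 15, 2029, which is the date termination becomes effective.

Oct 15, 2029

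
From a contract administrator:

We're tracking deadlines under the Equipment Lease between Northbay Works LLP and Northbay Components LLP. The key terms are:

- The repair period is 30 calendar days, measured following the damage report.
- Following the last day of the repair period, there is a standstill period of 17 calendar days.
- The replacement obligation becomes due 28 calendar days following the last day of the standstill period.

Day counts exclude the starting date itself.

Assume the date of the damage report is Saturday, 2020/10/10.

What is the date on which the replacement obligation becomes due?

The last day of the repair period: 30 calendar days after 2020/10/10 is 2020/11/09.
The last day of the standstill period: 17 calendar days after 2020/11/09 is 2020/11/26.
Adding 28 calendar days to 2020/11/26 gives 2020/12/24, which is the date on which the replacement obligation becomes due.

2020/12/24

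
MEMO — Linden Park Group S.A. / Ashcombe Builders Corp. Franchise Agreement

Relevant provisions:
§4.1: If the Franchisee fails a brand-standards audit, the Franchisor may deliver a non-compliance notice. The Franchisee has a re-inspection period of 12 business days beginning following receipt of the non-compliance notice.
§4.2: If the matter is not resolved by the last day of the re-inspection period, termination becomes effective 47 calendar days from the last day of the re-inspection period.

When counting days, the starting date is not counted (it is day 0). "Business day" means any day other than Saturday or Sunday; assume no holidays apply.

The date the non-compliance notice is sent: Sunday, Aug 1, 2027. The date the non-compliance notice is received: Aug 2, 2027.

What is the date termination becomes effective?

From Monday, Aug 2, 2027, 12 business days (Aug 3, Aug 4, Aug 5, Aug 6, …, Aug 16, Aug 17, Aug 18, skipping weekends) brings us to Wednesday, Aug 18, 2027, which is the last day of the re-inspection period.
The date termination becomes effective: Aug 18, 2027 + 47 days = Oct 4, 2027.

Oct 4, 2027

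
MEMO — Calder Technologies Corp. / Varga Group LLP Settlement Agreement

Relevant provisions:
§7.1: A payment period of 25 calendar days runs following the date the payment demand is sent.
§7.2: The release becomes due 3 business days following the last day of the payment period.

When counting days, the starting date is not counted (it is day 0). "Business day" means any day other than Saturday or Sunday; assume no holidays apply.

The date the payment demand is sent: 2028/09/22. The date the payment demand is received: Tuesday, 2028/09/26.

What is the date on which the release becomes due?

The last day of the payment period: 25 calendar days after 2028/09/22 is 2028/10/17.
The date on which the release becomes due: counting 3 business days from Tuesday, 2028/10/17 (Oct 18, Oct 19, Oct 20, skipping weekends) reaches Friday, 2028/10/20.

2028/10/20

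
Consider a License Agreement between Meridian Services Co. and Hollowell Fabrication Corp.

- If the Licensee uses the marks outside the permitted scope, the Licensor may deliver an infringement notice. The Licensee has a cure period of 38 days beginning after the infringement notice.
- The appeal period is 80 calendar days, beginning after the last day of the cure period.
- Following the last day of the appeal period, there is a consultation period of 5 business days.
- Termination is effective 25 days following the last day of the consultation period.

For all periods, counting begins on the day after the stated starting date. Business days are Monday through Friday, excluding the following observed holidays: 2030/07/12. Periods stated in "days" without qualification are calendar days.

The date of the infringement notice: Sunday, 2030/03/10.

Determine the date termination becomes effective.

2030/08/09

The last day of the cure period: 38 calendar days after 2030/03/10 is 2030/04/17.
The last day of the appeal period: 80 calendar days after 2030/04/17 is 2030/07/06.
The last day of the consultation period: counting 5 business days from Saturday, 2030/07/06 (Jul 8, Jul 9, Jul 10, Jul 11, Jul 15, skipping weekends and the listed holiday on Jul 12) reaches Monday, 2030/07/15.
The date termination becomes effective: 2030/07/15 + 25 days = 2030/08/09.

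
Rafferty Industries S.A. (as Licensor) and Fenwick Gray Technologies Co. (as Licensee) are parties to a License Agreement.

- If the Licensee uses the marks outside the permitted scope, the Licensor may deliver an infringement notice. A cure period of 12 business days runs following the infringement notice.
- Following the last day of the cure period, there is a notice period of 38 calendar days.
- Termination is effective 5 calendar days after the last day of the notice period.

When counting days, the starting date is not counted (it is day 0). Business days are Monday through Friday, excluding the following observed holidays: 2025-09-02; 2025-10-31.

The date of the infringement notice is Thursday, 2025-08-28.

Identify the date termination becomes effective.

2025-10-29

The last day of the cure period: 12 business days after Thursday, 2025-08-28, skipping weekends and the listed holiday on Sep 2 — Aug 29, Sep 1, Sep 3, Sep 4, …, Sep 12, Sep 15, Sep 16 — lands on Tuesday, 2025-09-16.
The last day of the notice period: 38 calendar days after 2025-09-16 is 2025-10-24.
The date termination becomes effective: 5 calendar days after 2025-10-24 is 2025-10-29.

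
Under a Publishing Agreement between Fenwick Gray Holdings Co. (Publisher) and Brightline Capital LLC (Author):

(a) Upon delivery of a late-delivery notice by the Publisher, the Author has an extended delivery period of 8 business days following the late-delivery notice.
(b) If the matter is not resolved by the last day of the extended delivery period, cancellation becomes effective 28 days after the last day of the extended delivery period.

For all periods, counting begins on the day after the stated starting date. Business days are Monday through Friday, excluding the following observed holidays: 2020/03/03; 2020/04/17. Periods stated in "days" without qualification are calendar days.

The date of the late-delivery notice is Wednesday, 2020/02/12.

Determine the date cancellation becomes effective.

The last day of the extended delivery period: counting 8 business days from Wednesday, 2020/02/12 (Feb 13, Feb 14, Feb 17, Feb 18, Feb 19, Feb 20, Feb 21, Feb 24, skipping weekends) reaches Monday, 2020/02/24.
Adding 28 calendar days to 2020/02/24 gives 2020/03/23, which is the date cancellation becomes effective.

2020/03/23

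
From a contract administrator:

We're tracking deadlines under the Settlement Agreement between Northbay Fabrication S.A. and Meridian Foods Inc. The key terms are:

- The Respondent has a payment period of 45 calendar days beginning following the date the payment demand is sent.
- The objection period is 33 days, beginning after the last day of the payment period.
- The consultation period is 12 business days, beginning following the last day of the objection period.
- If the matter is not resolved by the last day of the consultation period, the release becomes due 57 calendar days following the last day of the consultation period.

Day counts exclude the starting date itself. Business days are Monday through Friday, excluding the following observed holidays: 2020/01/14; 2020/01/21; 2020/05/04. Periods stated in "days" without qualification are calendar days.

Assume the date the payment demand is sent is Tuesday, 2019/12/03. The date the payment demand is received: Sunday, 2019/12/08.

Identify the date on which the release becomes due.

The last day of the payment period: 45 calendar days after 2019/12/03 is 2020/01/17.
Adding 33 calendar days to 2020/01/17 gives 2020/02/19, which is the last day of the objection period.
The last day of the consultation period: 12 business days after Wednesday, 2020/02/19, skipping weekends — Feb 20, Feb 21, Feb 24, Feb 25, …, Mar 4, Mar 5, Mar 6 — lands on Friday, 2020/03/06.
The date on which the release becomes due: 57 calendar days after 2020/03/06 is 2020/05/02.

2020/05/02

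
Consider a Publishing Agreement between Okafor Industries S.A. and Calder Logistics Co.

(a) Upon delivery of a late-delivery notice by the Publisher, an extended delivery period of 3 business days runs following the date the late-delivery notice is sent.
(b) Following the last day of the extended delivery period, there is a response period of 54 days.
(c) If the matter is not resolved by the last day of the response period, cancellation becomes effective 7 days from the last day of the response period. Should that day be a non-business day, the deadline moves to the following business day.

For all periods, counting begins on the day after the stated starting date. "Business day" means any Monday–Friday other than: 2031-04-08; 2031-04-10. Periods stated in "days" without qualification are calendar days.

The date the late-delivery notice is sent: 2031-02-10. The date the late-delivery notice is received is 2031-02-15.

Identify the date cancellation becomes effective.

The last day of the extended delivery period: 3 business days after Monday, 2031-02-10, skipping weekends — Feb 11, Feb 12, Feb 13 — lands on Thursday, 2031-02-13.
The last day of the response period: 54 calendar days after 2031-02-13 is 2031-04-08.
The date cancellation becomes effective: 2031-04-08 + 7 days = 2031-04-15. 2031-04-15 is a Tuesday and is not a listed holiday, so no roll-forward applies.

2031-04-15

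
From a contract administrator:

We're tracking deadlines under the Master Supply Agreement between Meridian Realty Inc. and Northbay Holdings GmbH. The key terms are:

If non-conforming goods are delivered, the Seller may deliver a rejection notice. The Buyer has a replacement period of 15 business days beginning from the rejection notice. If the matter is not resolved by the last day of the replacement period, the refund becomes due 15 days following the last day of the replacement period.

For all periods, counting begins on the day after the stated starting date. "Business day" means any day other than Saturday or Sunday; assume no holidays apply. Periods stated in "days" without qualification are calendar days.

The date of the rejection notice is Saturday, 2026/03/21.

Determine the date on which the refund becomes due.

The last day of the replacement period: 15 business days after Saturday, 2026/03/21, skipping weekends — Mar 23, Mar 24, Mar 25, Mar 26, …, Apr 8, Apr 9, Apr 10 — lands on Friday, 2026/04/10.
The date on which the refund becomes due: 2026/04/10 + 15 days = 2026/04/25.

2026/04/25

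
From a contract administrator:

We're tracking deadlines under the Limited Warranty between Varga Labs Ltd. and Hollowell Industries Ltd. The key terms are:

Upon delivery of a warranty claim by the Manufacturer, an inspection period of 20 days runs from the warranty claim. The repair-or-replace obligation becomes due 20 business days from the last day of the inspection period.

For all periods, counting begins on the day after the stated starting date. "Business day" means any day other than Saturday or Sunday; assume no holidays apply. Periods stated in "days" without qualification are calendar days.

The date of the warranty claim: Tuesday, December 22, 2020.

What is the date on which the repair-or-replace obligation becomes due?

February 8, 2021

The last day of the inspection period: 20 calendar days after December 22, 2020 is January 11, 2021.
The date on which the repair-or-replace obligation becomes due: counting 20 business days from Monday, January 11, 2021 (Jan 12, Jan 13, Jan 14, Jan 15, …, Feb 4, Feb 5, Feb 8, skipping weekends) reaches Monday, February 8, 2021.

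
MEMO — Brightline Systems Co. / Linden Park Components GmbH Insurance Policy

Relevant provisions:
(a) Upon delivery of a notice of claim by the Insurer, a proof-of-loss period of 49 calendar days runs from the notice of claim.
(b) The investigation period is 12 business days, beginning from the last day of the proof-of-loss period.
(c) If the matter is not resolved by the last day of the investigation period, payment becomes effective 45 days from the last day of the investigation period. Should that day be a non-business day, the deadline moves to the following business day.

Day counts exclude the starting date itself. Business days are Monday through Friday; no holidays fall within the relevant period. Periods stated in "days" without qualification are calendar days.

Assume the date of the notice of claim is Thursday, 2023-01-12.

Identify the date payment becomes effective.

The last day of the proof-of-loss period: 2023-01-12 + 49 days = 2023-03-02.
The last day of the investigation period: 12 business days after Thursday, 2023-03-02, skipping weekends — Mar 3, Mar 6, Mar 7, Mar 8, …, Mar 16, Mar 17, Mar 20 — lands on Monday, 2023-03-20.
Adding 45 calendar days to 2023-03-20 gives 2023-05-04, which is the date payment becomes effective. 2023-05-04 is a Thursday, so no roll-forward applies.

2023-05-04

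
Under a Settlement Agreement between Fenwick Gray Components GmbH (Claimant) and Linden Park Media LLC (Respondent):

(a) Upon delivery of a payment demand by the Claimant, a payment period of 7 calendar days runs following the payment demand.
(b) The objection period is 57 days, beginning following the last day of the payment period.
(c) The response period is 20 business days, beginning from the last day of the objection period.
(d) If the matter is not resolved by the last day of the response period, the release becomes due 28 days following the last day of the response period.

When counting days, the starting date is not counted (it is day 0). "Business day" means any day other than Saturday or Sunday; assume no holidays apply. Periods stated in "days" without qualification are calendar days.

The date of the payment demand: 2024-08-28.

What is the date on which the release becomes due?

The last day of the payment period: 2024-08-28 + 7 days = 2024-09-04.
The last day of the objection period: 2024-09-04 + 57 days = 2024-10-31.
From Thursday, 2024-10-31, 20 business days (Nov 1, Nov 4, Nov 5, Nov 6, …, Nov 26, Nov 27, Nov 28, skipping weekends) brings us to Thursday, 2024-11-28, which is the last day of the response period.
The date on which the release becomes due: 2024-11-28 + 28 days = 2024-12-26.

2024-12-26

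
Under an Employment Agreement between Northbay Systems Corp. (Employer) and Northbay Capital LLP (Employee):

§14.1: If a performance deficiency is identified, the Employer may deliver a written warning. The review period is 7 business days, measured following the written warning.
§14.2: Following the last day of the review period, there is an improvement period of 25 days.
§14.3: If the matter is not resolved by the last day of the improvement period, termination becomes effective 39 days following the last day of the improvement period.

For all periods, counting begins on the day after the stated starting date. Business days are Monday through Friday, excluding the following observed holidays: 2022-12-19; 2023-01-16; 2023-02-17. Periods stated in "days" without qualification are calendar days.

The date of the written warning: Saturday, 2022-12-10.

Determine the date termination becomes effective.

2023-02-23

The last day of the review period: 7 business days after Saturday, 2022-12-10, skipping weekends and the listed holiday on Dec 19 — Dec 12, Dec 13, Dec 14, Dec 15, Dec 16, Dec 20, Dec 21 — lands on Wednesday, 2022-12-21.
Adding 25 calendar days to 2022-12-21 gives 2023-01-15, which is the last day of the improvement period.
The date termination becomes effective: 2023-01-15 + 39 days = 2023-02-23.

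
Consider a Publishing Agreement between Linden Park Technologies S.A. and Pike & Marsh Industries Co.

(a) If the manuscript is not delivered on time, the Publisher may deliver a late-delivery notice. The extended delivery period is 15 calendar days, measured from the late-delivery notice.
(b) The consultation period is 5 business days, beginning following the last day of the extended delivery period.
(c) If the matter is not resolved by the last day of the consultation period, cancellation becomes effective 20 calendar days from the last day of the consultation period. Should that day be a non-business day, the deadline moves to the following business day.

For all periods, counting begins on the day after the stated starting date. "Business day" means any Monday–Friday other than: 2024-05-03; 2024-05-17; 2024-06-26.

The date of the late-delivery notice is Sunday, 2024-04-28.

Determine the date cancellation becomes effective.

Adding 15 calendar days to 2024-04-28 gives 2024-05-13, which is the last day of the extended delivery period.
The last day of the consultation period: counting 5 business days from Monday, 2024-05-13 (May 14, May 15, May 16, May 20, May 21, skipping weekends and the listed holiday on May 17) reaches Tuesday, 2024-05-21.
The date cancellation becomes effective: 2024-05-21 + 20 days = 2024-06-10. 2024-06-10 is a Monday and is not a listed holiday, so no roll-forward applies.

2024-06-10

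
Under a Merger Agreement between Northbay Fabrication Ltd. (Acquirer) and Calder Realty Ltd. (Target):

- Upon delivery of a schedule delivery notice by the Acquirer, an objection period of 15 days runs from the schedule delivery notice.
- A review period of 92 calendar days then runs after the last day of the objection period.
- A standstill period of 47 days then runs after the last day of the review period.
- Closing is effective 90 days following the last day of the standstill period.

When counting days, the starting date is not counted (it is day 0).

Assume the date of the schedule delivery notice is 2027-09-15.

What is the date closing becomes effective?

2028-05-16

The last day of the objection period: 2027-09-15 + 15 days = 2027-09-30.
The last day of the review period: 2027-09-30 + 92 days = 2027-12-31.
The last day of the standstill period: 47 calendar days after 2027-12-31 is 2028-02-16.
The date closing becomes effective: 2028-02-16 + 90 days = 2028-05-16.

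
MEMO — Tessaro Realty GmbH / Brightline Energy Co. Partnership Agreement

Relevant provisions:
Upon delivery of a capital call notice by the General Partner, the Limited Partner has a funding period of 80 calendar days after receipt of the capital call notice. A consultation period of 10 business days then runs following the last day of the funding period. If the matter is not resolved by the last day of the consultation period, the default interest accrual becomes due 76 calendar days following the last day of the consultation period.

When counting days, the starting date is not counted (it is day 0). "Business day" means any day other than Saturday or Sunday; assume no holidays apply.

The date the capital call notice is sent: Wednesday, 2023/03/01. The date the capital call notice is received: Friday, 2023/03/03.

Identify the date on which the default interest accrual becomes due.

The last day of the funding period: 80 calendar days after 2023/03/03 is 2023/05/22.
The last day of the consultation period: 10 business days after Monday, 2023/05/22, skipping weekends — May 23, May 24, May 25, May 26, May 29, May 30, May 31, Jun 1, Jun 2, Jun 5 — lands on Monday, 2023/06/05.
The date on which the default interest accrual becomes due: 2023/06/05 + 76 days = 2023/08/20.

2023/08/20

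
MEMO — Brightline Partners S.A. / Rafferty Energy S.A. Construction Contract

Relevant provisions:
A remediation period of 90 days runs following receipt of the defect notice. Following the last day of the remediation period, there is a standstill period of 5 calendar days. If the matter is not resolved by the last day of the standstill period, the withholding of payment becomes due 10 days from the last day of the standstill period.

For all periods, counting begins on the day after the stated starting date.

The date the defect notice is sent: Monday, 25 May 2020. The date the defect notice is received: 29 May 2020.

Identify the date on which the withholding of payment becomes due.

11 September 2020

The last day of the remediation period: 90 calendar days after 29 May 2020 is 27 August 2020.
The last day of the standstill period: 5 calendar days after 27 August 2020 is 1 September 2020.
The date on which the withholding of payment becomes due: 10 calendar days after 1 September 2020 is 11 September 2020.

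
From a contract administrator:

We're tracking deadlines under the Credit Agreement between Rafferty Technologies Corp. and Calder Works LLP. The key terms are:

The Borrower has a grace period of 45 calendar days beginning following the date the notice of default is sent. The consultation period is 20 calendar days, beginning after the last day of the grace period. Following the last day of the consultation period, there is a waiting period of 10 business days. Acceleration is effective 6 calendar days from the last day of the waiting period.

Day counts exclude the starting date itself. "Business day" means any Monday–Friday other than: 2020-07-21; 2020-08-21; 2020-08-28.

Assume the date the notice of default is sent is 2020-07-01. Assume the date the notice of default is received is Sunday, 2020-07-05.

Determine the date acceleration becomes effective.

The last day of the grace period: 45 calendar days after 2020-07-01 is 2020-08-15.
The last day of the consultation period: 2020-08-15 + 20 days = 2020-09-04.
The last day of the waiting period: counting 10 business days from Friday, 2020-09-04 (Sep 7, Sep 8, Sep 9, Sep 10, Sep 11, Sep 14, Sep 15, Sep 16, Sep 17, Sep 18, skipping weekends) reaches Friday, 2020-09-18.
The date acceleration becomes effective: 6 calendar days after 2020-09-18 is 2020-09-24.

2020-09-24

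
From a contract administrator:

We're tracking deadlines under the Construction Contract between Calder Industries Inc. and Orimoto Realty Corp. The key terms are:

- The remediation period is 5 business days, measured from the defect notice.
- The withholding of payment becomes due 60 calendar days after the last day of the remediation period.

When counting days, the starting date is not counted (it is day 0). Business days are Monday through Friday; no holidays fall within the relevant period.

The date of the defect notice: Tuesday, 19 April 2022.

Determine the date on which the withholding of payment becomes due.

25 June 2022

The last day of the remediation period: counting 5 business days from Tuesday, 19 April 2022 (Apr 20, Apr 21, Apr 22, Apr 25, Apr 26, skipping weekends) reaches Tuesday, 26 April 2022.
The date on which the withholding of payment becomes due: 26 April 2022 + 60 days = 25 June 2022.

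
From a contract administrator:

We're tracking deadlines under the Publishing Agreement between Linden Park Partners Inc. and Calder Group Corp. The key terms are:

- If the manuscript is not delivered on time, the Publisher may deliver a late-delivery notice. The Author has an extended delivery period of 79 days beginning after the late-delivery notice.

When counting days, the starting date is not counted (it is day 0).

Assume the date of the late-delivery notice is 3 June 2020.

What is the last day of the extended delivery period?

21 August 2020

Adding 79 calendar days to 3 June 2020 gives 21 August 2020, which is the last day of the extended delivery period.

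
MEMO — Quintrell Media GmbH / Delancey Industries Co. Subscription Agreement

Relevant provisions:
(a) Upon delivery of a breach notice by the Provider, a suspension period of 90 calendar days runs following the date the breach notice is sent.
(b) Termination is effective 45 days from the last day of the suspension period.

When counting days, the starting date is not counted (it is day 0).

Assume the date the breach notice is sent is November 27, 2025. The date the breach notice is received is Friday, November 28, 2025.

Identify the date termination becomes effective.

April 11, 2026

The last day of the suspension period: 90 calendar days after November 27, 2025 is February 25, 2026.
The date termination becomes effective: February 25, 2026 + 45 days = April 11, 2026.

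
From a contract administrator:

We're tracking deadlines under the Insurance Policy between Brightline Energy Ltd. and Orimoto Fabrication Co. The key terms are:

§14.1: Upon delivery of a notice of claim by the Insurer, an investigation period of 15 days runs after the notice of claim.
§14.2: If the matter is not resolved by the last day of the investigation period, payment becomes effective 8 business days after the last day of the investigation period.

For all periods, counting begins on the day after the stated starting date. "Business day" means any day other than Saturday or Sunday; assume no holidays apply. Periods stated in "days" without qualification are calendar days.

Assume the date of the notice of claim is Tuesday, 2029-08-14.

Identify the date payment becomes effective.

Adding 15 calendar days to 2029-08-14 gives 2029-08-29, which is the last day of the investigation period.
The date payment becomes effective: counting 8 business days from Wednesday, 2029-08-29 (Aug 30, Aug 31, Sep 3, Sep 4, Sep 5, Sep 6, Sep 7, Sep 10, skipping weekends) reaches Monday, 2029-09-10.

2029-09-10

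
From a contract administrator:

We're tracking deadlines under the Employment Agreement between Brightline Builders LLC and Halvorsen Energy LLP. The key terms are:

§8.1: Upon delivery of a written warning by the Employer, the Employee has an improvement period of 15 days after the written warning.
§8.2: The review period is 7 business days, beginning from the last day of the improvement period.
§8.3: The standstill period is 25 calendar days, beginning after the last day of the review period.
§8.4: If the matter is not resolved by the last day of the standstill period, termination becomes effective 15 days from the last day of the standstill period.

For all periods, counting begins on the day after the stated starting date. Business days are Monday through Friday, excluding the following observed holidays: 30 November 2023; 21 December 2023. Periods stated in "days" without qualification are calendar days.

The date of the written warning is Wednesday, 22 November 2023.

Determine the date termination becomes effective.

The last day of the improvement period: 22 November 2023 + 15 days = 7 December 2023.
The last day of the review period: counting 7 business days from Thursday, 7 December 2023 (Dec 8, Dec 11, Dec 12, Dec 13, Dec 14, Dec 15, Dec 18, skipping weekends) reaches Monday, 18 December 2023.
The last day of the standstill period: 18 December 2023 + 25 days = 12 January 2024.
Adding 15 calendar days to 12 January 2024 gives 27 January 2024, which is the date termination becomes effective.

27 January 2024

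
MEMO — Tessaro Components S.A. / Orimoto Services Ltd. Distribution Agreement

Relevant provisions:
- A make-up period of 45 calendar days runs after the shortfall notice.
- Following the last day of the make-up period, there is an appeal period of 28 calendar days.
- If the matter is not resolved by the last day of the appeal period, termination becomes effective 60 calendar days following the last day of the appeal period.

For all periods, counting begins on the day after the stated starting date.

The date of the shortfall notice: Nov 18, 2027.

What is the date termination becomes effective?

Mar 30, 2028

The last day of the make-up period: 45 calendar days after Nov 18, 2027 is Jan 2, 2028.
The last day of the appeal period: 28 calendar days after Jan 2, 2028 is Jan 30, 2028.
The date termination becomes effective: Jan 30, 2028 + 60 days = Mar 30, 2028.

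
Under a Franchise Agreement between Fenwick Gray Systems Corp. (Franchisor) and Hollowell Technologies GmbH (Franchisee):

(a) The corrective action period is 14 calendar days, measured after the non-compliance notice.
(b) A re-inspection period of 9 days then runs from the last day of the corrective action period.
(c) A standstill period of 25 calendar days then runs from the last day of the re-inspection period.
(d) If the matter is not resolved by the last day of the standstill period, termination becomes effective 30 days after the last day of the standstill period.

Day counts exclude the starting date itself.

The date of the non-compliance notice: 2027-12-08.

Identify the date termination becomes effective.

2028-02-24

Adding 14 calendar days to 2027-12-08 gives 2027-12-22, which is the last day of the corrective action period.
Adding 9 calendar days to 2027-12-22 gives 2027-12-31, which is the last day of the re-inspection period.
Adding 25 calendar days to 2027-12-31 gives 2028-01-25, which is the last day of the standstill period.
Adding 30 calendar days to 2028-01-25 gives 2028-02-24, which is the date termination becomes effective.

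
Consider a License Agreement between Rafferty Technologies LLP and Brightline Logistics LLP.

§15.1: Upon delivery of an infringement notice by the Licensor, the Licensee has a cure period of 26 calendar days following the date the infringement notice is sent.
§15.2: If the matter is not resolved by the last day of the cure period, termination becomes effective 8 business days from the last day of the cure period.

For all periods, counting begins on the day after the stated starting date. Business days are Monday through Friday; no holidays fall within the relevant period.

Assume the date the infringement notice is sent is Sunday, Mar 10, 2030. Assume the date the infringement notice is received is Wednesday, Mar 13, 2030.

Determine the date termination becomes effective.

The last day of the cure period: Mar 10, 2030 + 26 days = Apr 5, 2030.
The date termination becomes effective: 8 business days after Friday, Apr 5, 2030, skipping weekends — Apr 8, Apr 9, Apr 10, Apr 11, Apr 12, Apr 15, Apr 16, Apr 17 — lands on Wednesday, Apr 17, 2030.

Apr 17, 2030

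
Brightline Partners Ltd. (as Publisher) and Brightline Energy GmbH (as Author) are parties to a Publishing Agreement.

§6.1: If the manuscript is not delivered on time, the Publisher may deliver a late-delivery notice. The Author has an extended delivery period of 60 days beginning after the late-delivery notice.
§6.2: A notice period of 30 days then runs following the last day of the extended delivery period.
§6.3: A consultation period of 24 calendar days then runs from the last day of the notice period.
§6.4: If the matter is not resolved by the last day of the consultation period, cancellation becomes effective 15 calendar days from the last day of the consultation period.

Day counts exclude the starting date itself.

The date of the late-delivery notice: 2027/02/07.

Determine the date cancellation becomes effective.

2027/06/16

The last day of the extended delivery period: 60 calendar days after 2027/02/07 is 2027/04/08.
The last day of the notice period: 2027/04/08 + 30 days = 2027/05/08.
Adding 24 calendar days to 2027/05/08 gives 2027/06/01, which is the last day of the consultation period.
Adding 15 calendar days to 2027/06/01 gives 2027/06/16, which is the date cancellation becomes effective.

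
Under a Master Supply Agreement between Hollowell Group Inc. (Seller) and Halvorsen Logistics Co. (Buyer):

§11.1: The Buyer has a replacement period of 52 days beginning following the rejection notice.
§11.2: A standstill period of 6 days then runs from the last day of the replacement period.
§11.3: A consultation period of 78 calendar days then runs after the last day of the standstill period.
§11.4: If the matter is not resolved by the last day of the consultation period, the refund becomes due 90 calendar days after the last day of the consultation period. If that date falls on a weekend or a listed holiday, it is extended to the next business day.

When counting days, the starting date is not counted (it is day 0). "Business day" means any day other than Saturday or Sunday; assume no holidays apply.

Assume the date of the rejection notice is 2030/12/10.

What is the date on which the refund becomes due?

The last day of the replacement period: 2030/12/10 + 52 days = 2031/01/31.
Adding 6 calendar days to 2031/01/31 gives 2031/02/06, which is the last day of the standstill period.
Adding 78 calendar days to 2031/02/06 gives 2031/04/25, which is the last day of the consultation period.
The date on which the refund becomes due: 2031/04/25 + 90 days = 2031/07/24. 2031/07/24 is a Thursday, so no roll-forward applies.

2031/07/24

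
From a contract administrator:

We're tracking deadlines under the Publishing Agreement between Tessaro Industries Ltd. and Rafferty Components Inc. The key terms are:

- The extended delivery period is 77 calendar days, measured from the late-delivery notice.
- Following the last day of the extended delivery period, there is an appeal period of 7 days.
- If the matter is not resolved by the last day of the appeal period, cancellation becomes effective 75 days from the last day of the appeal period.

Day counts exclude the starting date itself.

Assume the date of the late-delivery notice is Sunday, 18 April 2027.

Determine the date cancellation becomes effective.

The last day of the extended delivery period: 18 April 2027 + 77 days = 4 July 2027.
The last day of the appeal period: 4 July 2027 + 7 days = 11 July 2027.
The date cancellation becomes effective: 75 calendar days after 11 July 2027 is 24 September 2027.

24 September 2027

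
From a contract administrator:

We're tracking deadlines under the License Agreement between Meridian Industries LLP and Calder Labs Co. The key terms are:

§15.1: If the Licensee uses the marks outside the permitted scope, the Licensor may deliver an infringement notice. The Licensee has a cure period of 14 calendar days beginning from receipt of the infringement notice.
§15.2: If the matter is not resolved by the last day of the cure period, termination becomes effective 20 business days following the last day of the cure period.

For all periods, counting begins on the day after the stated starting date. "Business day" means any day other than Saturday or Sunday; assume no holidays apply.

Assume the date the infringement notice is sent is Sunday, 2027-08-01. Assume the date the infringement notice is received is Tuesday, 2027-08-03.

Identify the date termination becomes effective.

Adding 14 calendar days to 2027-08-03 gives 2027-08-17, which is the last day of the cure period.
The date termination becomes effective: counting 20 business days from Tuesday, 2027-08-17 (Aug 18, Aug 19, Aug 20, Aug 23, …, Sep 10, Sep 13, Sep 14, skipping weekends) reaches Tuesday, 2027-09-14.

2027-09-14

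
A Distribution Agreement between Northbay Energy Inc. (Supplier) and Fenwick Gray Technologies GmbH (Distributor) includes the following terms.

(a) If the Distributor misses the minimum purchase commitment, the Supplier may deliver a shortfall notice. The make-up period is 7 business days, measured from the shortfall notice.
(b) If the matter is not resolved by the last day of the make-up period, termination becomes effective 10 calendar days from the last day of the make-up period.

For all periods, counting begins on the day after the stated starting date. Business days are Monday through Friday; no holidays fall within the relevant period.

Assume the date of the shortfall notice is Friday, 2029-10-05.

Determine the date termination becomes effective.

2029-10-26

From Friday, 2029-10-05, 7 business days (Oct 8, Oct 9, Oct 10, Oct 11, Oct 12, Oct 15, Oct 16, skipping weekends) brings us to Tuesday, 2029-10-16, which is the last day of the make-up period.
The date termination becomes effective: 10 calendar days after 2029-10-16 is 2029-10-26.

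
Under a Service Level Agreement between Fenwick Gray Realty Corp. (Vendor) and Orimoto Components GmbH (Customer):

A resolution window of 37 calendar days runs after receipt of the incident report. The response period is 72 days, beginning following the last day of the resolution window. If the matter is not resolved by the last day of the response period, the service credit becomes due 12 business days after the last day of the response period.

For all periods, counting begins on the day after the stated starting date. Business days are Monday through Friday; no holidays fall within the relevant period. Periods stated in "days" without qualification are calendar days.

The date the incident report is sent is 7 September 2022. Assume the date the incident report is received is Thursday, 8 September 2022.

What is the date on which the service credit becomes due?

Adding 37 calendar days to 8 September 2022 gives 15 October 2022, which is the last day of the resolution window.
Adding 72 calendar days to 15 October 2022 gives 26 December 2022, which is the last day of the response period.
The date on which the service credit becomes due: counting 12 business days from Monday, 26 December 2022 (Dec 27, Dec 28, Dec 29, Dec 30, …, Jan 9, Jan 10, Jan 11, skipping weekends) reaches Wednesday, 11 January 2023.

11 January 2023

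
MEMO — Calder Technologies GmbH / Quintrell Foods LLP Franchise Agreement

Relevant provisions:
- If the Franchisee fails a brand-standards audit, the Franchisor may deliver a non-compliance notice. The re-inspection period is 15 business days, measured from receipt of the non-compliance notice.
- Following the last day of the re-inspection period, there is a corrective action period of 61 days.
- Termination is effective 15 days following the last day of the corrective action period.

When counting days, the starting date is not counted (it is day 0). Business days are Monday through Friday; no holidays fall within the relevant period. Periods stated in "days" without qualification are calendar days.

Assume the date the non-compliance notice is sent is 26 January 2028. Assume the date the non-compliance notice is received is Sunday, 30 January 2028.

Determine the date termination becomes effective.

From Sunday, 30 January 2028, 15 business days (Jan 31, Feb 1, Feb 2, Feb 3, …, Feb 16, Feb 17, Feb 18, skipping weekends) brings us to Friday, 18 February 2028, which is the last day of the re-inspection period.
The last day of the corrective action period: 61 calendar days after 18 February 2028 is 19 April 2028.
Adding 15 calendar days to 19 April 2028 gives 4 May 2028, which is the date termination becomes effective.

4 May 2028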